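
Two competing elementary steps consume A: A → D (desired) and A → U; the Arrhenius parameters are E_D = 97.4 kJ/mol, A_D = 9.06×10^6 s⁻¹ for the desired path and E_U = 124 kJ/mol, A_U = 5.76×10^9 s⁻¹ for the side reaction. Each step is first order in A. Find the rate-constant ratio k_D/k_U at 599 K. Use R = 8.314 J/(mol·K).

0.328

With equal orders, S_{D/U} = k_D/k_U = (A_D/A_U)·exp[(E_U−E_D)/(RT)].
(E_U−E_D)/(RT) = (124−97.4)×10³/(8.314×599) = 26600/4980 = 5.341.
k_D/k_U = (9.06×10^6/5.76×10^9)·exp(5.341) = 0.001573 × 208.8 = 0.328.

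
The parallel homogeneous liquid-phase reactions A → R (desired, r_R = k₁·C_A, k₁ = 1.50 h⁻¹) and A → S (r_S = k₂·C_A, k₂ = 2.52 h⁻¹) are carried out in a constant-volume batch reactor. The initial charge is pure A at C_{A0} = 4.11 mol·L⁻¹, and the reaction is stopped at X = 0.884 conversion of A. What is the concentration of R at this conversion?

C_A = C_{A0}(1−X) = 0.4768 mol·L⁻¹.
Both paths are first order in A, so the instantaneous fraction to R is constant: dC_R/d(−C_A) = k₁/(k₁+k₂) = 0.3731.
C_R = 0.3731·(C_{A0}−C_A) = 0.3731×3.633 = 1.36 mol·L⁻¹.

1.36 mol·L⁻¹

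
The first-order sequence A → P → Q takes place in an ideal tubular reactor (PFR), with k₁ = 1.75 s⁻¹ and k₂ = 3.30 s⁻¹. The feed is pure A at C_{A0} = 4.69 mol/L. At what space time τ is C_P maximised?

Setting dC_P/dτ = 0 gives τ_opt = ln(k₂/k₁)/(k₂−k₁).
= ln(3.30/1.75)/(3.30−1.75) = ln(1.886)/1.550 = 0.6343/1.550 = 0.409 s.

0.409 s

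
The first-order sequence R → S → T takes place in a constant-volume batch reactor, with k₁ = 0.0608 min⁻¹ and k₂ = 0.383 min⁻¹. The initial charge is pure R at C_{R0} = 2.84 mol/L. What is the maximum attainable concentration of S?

Evaluating C_S at t_opt = ln(k₂/k₁)/(k₂−k₁) gives C_{S,max}/C_{R0} = (k₁/k₂)^[k₂/(k₂−k₁)].
= (0.0608/0.383)^(0.383/(0.383−0.0608)) = (0.1587)^(1.189) = 0.1122.
C_{S,max} = 0.1122×2.84 = 0.319 mol/L.

0.319 mol/L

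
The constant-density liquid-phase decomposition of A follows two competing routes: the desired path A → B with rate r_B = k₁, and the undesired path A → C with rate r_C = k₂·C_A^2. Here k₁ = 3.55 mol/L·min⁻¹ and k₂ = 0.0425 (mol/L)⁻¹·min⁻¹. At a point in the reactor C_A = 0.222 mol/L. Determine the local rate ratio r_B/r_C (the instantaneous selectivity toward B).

1695

S_{B/C} = r_B/r_C = (k₁)/(k₂·C_A^2) = (k₁/k₂)·C_A^-2.
= (3.55) / (0.0425×0.2220^2) = 3.550/0.002095 = 1695.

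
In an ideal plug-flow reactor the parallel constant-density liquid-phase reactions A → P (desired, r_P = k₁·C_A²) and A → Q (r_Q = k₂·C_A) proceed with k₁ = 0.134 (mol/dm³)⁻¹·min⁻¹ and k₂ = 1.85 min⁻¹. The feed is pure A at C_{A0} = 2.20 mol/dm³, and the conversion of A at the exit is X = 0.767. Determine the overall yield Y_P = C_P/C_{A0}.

C_A = C_{A0}(1−X) = 0.5126 mol/dm³.
Along a PFR/batch, dC_Q/dC_A = −r_Q/(r_P+r_Q) = −k₂/(k₂+k₁·C_A).
Integrating from C_{A0} to C_A: C_Q = (1.85/0.134)·ln[(1.85+0.134·2.20)/(1.85+0.134·0.513)] = 13.81·ln(2.145/1.919) = 1.538 mol/dm³.
Then C_P = (C_{A0}−C_A) − C_Q = 1.687 − 1.538 = 0.1494 mol/dm³.
Y_P = C_P/C_{A0} = 0.1494/2.20 = 0.0679.

0.0679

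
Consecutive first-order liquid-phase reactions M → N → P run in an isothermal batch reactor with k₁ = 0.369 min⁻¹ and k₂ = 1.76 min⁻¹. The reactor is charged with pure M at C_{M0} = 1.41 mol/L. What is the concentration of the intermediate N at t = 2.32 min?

For first-order series with pure M initially, C_N(t) = k₁C_{M0}/(k₂−k₁)·(e^(−k₁t) − e^(−k₂t)).
e^(−k₁t) = e^(−0.369×2.32) = e^(−0.8561) = 0.4248; e^(−k₂t) = e^(−4.083) = 0.01685.
C_N = 0.369×1.41/(1.76−0.369) × (0.4248−0.01685) = 0.3740×0.4080 = 0.1526 mol/L.

0.153 mol/L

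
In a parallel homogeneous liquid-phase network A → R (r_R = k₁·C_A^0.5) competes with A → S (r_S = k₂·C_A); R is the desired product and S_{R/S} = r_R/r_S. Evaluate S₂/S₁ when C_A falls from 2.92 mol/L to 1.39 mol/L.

S_{R/S} = (k₁/k₂)·C_A^-0.5, so S₂/S₁ = (C_{A,2}/C_{A,1})^-0.5.
= (1.39/2.92)^(-0.5) = (0.4760)^(-0.5) = 1.45.
Selectivity toward R rises as C_A falls — low-concentration operation is favoured.

1.45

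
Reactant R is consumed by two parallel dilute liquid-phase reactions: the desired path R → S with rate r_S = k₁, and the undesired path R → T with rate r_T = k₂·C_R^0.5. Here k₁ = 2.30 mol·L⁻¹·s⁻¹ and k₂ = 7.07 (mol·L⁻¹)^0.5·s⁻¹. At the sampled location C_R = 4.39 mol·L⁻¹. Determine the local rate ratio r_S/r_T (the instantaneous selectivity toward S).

0.155

S_{S/T} = r_S/r_T = (k₁)/(k₂·C_R^0.5) = (k₁/k₂)·C_R^-0.5.
= (2.30) / (7.07×4.390^0.5) = 2.300/14.81 = 0.155.
The undesired path is higher order in R, so low C_R (CSTR or dilute feed) favours S.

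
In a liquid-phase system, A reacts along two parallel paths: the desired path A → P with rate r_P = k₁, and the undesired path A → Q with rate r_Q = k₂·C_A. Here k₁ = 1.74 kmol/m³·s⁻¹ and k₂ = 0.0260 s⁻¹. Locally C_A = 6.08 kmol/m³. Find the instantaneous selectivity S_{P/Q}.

11.0

S_{P/Q} = r_P/r_Q = (k₁)/(k₂·C_A) = (k₁/k₂)·C_A⁻¹.
= (1.74) / (0.0260×6.080) = 1.740/0.1581 = 11.0.
The undesired path is higher order in A, so low C_A (CSTR or dilute feed) favours P.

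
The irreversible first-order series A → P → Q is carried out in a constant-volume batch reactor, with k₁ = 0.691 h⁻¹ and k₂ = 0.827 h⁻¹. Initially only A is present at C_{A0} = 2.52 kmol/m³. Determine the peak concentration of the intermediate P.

At the optimum, C_{P,max}/C_{A0} = (k₁/k₂)^[k₂/(k₂−k₁)].
= (0.691/0.827)^(0.827/(0.827−0.691)) = (0.8356)^(6.081) = 0.3354.
C_{P,max} = 0.3354×2.52 = 0.845 kmol/m³.

0.845 kmol/m³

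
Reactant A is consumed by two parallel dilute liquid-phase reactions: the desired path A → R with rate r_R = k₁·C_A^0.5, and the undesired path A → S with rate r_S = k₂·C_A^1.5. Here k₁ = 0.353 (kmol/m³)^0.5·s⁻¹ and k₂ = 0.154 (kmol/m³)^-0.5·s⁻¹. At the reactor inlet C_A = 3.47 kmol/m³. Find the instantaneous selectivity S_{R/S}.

0.661

S_{R/S} = r_R/r_S = (k₁·C_A^0.5)/(k₂·C_A^1.5) = (k₁/k₂)·C_A⁻¹.
= (0.353×3.470^0.5) / (0.154×3.470^1.5) = 0.6576/0.9954 = 0.661.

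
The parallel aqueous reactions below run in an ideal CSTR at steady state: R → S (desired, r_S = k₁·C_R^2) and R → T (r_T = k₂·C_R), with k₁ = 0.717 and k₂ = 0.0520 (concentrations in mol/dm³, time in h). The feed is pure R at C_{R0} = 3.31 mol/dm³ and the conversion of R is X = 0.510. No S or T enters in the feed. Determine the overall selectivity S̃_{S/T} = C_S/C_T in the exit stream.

Exit C_R = C_{R0}(1−X) = 3.31×0.490 = 1.622 mol/dm³.
Rates in a CSTR are evaluated at the outlet concentration: r_S = 0.717×1.622^2 = 1.886, r_T = 0.0520×1.622 = 0.08434.
Overall selectivity = C_S/C_T = r_Sτ/(r_Tτ) = r_S/r_T = 22.4.

22.4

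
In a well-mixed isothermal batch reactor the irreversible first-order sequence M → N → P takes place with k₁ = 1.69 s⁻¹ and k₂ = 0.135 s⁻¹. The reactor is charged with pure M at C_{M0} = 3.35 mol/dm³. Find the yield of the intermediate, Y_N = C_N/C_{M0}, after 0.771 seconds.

For first-order series with pure M initially, C_N(t) = k₁C_{M0}/(k₂−k₁)·(e^(−k₁t) − e^(−k₂t)).
e^(−k₁t) = e^(−1.69×0.771) = e^(−1.303) = 0.2717; e^(−k₂t) = e^(−0.1041) = 0.9011.
C_N = 1.69×3.35/(0.135−1.69) × (0.2717−0.9011) = (-3.641)×(-0.6294) = 2.292 mol/dm³.
Y_N = C_N/C_{M0} = 2.292/3.35 = 0.684.

0.684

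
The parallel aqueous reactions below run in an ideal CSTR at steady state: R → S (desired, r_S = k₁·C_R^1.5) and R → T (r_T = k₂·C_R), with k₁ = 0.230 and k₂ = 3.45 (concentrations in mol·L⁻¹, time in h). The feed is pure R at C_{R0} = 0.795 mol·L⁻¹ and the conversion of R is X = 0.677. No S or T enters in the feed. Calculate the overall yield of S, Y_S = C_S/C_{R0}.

0.0221

Exit C_R = C_{R0}(1−X) = 0.795×0.323 = 0.2568 mol·L⁻¹.
A CSTR operates uniformly at the exit composition, giving r_S = 0.02993 and r_T = 0.8859 (each k·C_R^n at C_R = 0.2568).
Fraction of consumed R going to S: r_S/(r_S+r_T) = 0.03268.
C_S = 0.03268·C_{R0}·X = 0.03268×0.795×0.677 = 0.0176 mol·L⁻¹; Y_S = C_S/C_{R0} = 0.0221.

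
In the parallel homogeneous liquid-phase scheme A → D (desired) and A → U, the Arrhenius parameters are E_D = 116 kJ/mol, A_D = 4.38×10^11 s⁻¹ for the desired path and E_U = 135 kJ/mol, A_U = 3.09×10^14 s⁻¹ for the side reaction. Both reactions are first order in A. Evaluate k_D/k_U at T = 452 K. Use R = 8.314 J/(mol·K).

0.222

Since both paths have the same order in A, the concentration cancels and S_{D/U} = k_D/k_U = (A_D/A_U)·exp[(E_U−E_D)/(RT)].
(E_U−E_D)/(RT) = (135−116)×10³/(8.314×452) = 19000/3758 = 5.056.
k_D/k_U = (4.38×10^11/3.09×10^14)·exp(5.056) = 0.001417 × 157.0 = 0.222.
Since E_D < E_U, lowering the temperature improves selectivity toward D.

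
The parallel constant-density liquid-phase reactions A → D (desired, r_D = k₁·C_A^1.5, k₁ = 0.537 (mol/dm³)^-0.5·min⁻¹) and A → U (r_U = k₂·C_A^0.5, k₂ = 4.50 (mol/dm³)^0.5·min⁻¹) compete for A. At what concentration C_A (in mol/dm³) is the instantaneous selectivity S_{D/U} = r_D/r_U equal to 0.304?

S_{D/U} = (k₁/k₂)·C_A ⇒ C_A = S·k₂/k₁.
= 0.304×4.50/0.537 = 2.55 mol/dm³.

2.55 mol/dm³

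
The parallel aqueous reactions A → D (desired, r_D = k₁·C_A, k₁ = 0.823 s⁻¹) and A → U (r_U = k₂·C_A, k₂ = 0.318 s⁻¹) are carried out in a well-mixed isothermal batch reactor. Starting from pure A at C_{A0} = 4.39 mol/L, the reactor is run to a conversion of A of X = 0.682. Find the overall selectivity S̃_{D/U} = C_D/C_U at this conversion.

2.59

C_A = C_{A0}(1−X) = 1.396 mol/L.
Both paths are first order in A, so the instantaneous fraction to D is constant: dC_D/d(−C_A) = k₁/(k₁+k₂) = 0.7213.
C_D = 0.7213·(C_{A0}−C_A) = 0.7213×2.994 = 2.16 mol/L.
C_U = (C_{A0}−C_A)−C_D = 0.8344 mol/L; S̃_{D/U} = 2.160/0.8344 = 2.59.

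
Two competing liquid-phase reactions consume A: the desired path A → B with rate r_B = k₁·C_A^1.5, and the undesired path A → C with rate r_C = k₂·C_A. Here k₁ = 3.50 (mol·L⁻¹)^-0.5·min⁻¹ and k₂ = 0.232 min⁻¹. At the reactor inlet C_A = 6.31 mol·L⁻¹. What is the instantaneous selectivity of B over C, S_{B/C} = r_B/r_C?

S_{B/C} = r_B/r_C = (k₁·C_A^1.5)/(k₂·C_A) = (k₁/k₂)·C_A^0.5.
= (3.50×6.310^1.5) / (0.232×6.310) = 55.48/1.464 = 37.9.
Since the desired path is higher order in A, keeping C_A high (PFR or concentrated feed) favours B.

37.9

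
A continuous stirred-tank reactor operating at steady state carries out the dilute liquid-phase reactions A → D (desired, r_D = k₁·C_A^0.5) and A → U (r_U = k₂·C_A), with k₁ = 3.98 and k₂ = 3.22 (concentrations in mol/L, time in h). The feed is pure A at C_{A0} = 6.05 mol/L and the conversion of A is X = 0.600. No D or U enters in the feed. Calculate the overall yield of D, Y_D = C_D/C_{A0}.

Exit C_A = C_{A0}(1−X) = 6.05×0.400 = 2.420 mol/L.
In a CSTR the entire volume is at exit conditions, so r_D = 3.98×2.420^0.5 = 6.191 and r_U = 3.22×2.420 = 7.792.
Fraction of consumed A going to D: r_D/(r_D+r_U) = 0.4428.
C_D = 0.4428·C_{A0}·X = 0.4428×6.05×0.600 = 1.61 mol/L; Y_D = C_D/C_{A0} = 0.266.

0.266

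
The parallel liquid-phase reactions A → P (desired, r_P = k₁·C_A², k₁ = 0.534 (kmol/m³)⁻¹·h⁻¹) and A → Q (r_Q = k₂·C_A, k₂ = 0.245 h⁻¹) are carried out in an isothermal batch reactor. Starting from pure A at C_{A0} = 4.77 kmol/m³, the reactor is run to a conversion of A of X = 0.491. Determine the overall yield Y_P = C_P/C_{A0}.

C_A = C_{A0}(1−X) = 2.428 kmol/m³.
Along a PFR/batch, dC_Q/dC_A = −r_Q/(r_P+r_Q) = −k₂/(k₂+k₁·C_A).
Integrating from C_{A0} to C_A: C_Q = (0.245/0.534)·ln[(0.245+0.534·4.77)/(0.245+0.534·2.43)] = 0.4588·ln(2.792/1.542) = 0.2726 kmol/m³.
Then C_P = (C_{A0}−C_A) − C_Q = 2.342 − 0.2726 = 2.070 kmol/m³.
Y_P = C_P/C_{A0} = 2.070/4.77 = 0.434.

0.434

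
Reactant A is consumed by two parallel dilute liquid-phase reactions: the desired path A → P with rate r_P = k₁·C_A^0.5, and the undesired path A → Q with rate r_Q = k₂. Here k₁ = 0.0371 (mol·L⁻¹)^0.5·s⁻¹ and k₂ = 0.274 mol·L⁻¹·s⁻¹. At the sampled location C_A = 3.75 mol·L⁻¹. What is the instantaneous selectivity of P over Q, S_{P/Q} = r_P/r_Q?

0.262

S_{P/Q} = r_P/r_Q = (k₁·C_A^0.5)/(k₂) = (k₁/k₂)·C_A^0.5.
= (0.0371×3.750^0.5) / (0.274) = 0.07184/0.2740 = 0.262.
Since the desired path is higher order in A, keeping C_A high (PFR or concentrated feed) favours P.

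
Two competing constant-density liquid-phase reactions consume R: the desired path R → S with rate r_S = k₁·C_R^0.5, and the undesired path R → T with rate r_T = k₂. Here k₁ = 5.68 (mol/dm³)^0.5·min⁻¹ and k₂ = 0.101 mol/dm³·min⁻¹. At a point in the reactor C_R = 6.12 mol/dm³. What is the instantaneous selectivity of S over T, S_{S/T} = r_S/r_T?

139

S_{S/T} = r_S/r_T = (k₁·C_R^0.5)/(k₂) = (k₁/k₂)·C_R^0.5.
= (5.68×6.120^0.5) / (0.101) = 14.05/0.1010 = 139.
Since the desired path is higher order in R, keeping C_R high (PFR or concentrated feed) favours S.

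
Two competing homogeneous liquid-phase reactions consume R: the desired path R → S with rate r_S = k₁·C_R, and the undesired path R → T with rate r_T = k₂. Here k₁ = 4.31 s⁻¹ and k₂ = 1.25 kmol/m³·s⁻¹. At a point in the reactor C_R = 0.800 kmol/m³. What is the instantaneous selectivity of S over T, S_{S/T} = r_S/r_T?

S_{S/T} = r_S/r_T = (k₁·C_R)/(k₂) = (k₁/k₂)·C_R.
= (4.31×0.8000) / (1.25) = 3.448/1.250 = 2.76.
Since the desired path is higher order in R, keeping C_R high (PFR or concentrated feed) favours S.

2.76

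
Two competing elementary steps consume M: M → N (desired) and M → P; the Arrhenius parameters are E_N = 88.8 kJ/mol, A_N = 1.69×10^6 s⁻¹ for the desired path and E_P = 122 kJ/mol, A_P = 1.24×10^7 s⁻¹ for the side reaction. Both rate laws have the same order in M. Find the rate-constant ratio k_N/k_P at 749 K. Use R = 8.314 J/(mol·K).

Since both paths have the same order in M, the concentration cancels and S_{N/P} = k_N/k_P = (A_N/A_P)·exp[(E_P−E_N)/(RT)].
(E_P−E_N)/(RT) = (122−88.8)×10³/(8.314×749) = 33200/6227 = 5.331.
k_N/k_P = (1.69×10^6/1.24×10^7)·exp(5.331) = 0.1363 × 206.7 = 28.2.
Since E_N < E_P, lowering the temperature improves selectivity toward N.

28.2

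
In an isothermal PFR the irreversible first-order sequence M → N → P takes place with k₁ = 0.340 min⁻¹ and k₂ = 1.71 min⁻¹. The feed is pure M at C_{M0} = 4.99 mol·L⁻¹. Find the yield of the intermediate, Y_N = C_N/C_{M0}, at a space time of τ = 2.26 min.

The intermediate concentration in a first-order A→B→C sequence is C_N = k₁C_{M0}(e^(−k₁τ) − e^(−k₂τ))/(k₂−k₁).
e^(−k₁τ) = e^(−0.340×2.26) = e^(−0.7684) = 0.4638; e^(−k₂τ) = e^(−3.865) = 0.02097.
C_N = 0.340×4.99/(1.71−0.340) × (0.4638−0.02097) = 1.238×0.4428 = 0.5483 mol·L⁻¹.
Y_N = C_N/C_{M0} = 0.5483/4.99 = 0.110.

0.110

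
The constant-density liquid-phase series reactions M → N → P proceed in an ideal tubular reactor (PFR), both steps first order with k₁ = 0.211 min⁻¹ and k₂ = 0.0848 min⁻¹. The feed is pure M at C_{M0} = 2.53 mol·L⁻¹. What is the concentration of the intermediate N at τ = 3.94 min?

For first-order series with pure M initially, C_N(τ) = k₁C_{M0}/(k₂−k₁)·(e^(−k₁τ) − e^(−k₂τ)).
e^(−k₁τ) = e^(−0.211×3.94) = e^(−0.8313) = 0.4355; e^(−k₂τ) = e^(−0.3341) = 0.7160.
C_N = 0.211×2.53/(0.0848−0.211) × (0.4355−0.7160) = (-4.230)×(-0.2805) = 1.187 mol·L⁻¹.

1.19 mol·L⁻¹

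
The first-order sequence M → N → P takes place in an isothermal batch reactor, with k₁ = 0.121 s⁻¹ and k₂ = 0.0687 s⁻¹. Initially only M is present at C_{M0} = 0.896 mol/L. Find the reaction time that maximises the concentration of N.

For first-order series the maximum of C_N occurs at t_opt = ln(k₂/k₁)/(k₂−k₁).
= ln(0.0687/0.121)/(0.0687−0.121) = ln(0.5678)/-0.05230 = -0.5660/-0.05230 = 10.8 s.

10.8 s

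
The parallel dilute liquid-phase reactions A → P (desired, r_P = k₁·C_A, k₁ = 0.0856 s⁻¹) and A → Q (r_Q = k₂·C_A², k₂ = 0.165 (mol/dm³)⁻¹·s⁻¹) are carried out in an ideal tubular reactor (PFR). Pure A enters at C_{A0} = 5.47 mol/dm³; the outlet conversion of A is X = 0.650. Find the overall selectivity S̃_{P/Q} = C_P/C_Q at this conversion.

C_A = C_{A0}(1−X) = 1.914 mol/dm³.
Along a PFR/batch, dC_P/dC_A = −r_P/(r_P+r_Q) = −k₁/(k₁+k₂·C_A).
Integrating from C_{A0} to C_A: C_P = (0.0856/0.165)·ln[(0.0856+0.165·5.47)/(0.0856+0.165·1.91)] = 0.5188·ln(0.9881/0.4015) = 0.4672 mol/dm³.
C_Q = (C_{A0}−C_A)−C_P = 3.088 mol/dm³; S̃_{P/Q} = 0.4672/3.088 = 0.151.

0.151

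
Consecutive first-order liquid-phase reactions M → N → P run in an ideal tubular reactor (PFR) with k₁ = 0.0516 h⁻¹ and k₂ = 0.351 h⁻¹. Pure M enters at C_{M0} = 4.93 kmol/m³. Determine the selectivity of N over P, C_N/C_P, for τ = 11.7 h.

For first-order series with pure M initially, C_N(τ) = k₁C_{M0}/(k₂−k₁)·(e^(−k₁τ) − e^(−k₂τ)).
e^(−k₁τ) = e^(−0.0516×11.7) = e^(−0.6037) = 0.5468; e^(−k₂τ) = e^(−4.107) = 0.01646.
C_N = 0.0516×4.93/(0.351−0.0516) × (0.5468−0.01646) = 0.8497×0.5303 = 0.4506 kmol/m³.
C_M = C_{M0}e^(−k₁τ) = 2.696 kmol/m³, so C_P = C_{M0}−C_M−C_N = 1.784 kmol/m³; C_N/C_P = 0.253.

0.253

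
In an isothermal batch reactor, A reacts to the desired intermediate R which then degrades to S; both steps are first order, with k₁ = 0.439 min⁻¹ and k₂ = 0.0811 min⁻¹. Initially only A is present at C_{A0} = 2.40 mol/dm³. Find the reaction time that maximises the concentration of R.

The intermediate peaks when r₁ = r₂, i.e. k₁e^(−k₁t) = k₂e^(−k₂t), giving t_opt = ln(k₂/k₁)/(k₂−k₁).
= ln(0.0811/0.439)/(0.0811−0.439) = ln(0.1847)/-0.3579 = -1.689/-0.3579 = 4.72 min.

4.72 min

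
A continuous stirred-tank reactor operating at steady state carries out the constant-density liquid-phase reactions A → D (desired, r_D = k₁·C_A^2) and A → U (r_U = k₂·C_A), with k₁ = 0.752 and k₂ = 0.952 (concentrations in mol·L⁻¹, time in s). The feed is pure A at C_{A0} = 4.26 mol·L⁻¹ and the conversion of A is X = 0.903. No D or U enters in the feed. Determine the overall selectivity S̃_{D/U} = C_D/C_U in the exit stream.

Exit C_A = C_{A0}(1−X) = 4.26×0.0970 = 0.4132 mol·L⁻¹.
A CSTR operates uniformly at the exit composition, giving r_D = 0.1284 and r_U = 0.3934 (each k·C_A^n at C_A = 0.4132).
Overall selectivity = C_D/C_U = r_Dτ/(r_Uτ) = r_D/r_U = 0.326.

0.326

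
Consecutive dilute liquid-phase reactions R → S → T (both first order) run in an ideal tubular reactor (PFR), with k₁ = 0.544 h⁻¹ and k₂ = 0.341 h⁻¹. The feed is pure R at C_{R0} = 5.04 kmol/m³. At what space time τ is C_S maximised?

The intermediate peaks when r₁ = r₂, i.e. k₁e^(−k₁τ) = k₂e^(−k₂τ), giving τ_opt = ln(k₂/k₁)/(k₂−k₁).
= ln(0.341/0.544)/(0.341−0.544) = ln(0.6268)/-0.2030 = -0.4671/-0.2030 = 2.30 h.

2.30 h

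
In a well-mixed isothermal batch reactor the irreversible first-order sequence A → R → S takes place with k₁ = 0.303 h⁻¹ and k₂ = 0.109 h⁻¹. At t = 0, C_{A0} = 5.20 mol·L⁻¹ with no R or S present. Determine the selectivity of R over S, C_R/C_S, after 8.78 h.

For first-order series with pure A initially, C_R(t) = k₁C_{A0}/(k₂−k₁)·(e^(−k₁t) − e^(−k₂t)).
e^(−k₁t) = e^(−0.303×8.78) = e^(−2.660) = 0.06992; e^(−k₂t) = e^(−0.9570) = 0.3840.
C_R = 0.303×5.20/(0.109−0.303) × (0.06992−0.3840) = (-8.122)×(-0.3141) = 2.551 mol·L⁻¹.
C_A = C_{A0}e^(−k₁t) = 0.3636 mol·L⁻¹, so C_S = C_{A0}−C_A−C_R = 2.285 mol·L⁻¹; C_R/C_S = 1.12.

1.12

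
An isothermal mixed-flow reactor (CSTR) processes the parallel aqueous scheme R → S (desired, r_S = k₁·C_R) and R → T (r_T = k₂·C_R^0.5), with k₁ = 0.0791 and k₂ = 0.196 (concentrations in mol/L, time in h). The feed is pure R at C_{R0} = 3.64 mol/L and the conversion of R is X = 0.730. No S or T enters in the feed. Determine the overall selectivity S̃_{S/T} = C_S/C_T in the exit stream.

Exit C_R = C_{R0}(1−X) = 3.64×0.270 = 0.9828 mol/L.
A CSTR operates uniformly at the exit composition, giving r_S = 0.07774 and r_T = 0.1943 (each k·C_R^n at C_R = 0.9828).
Overall selectivity = C_S/C_T = r_Sτ/(r_Tτ) = r_S/r_T = 0.400.

0.400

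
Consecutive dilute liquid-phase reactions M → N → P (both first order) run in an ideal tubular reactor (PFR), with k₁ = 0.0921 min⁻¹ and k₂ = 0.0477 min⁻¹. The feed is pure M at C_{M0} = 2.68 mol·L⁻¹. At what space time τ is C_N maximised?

14.8 min

The intermediate peaks when r₁ = r₂, i.e. k₁e^(−k₁τ) = k₂e^(−k₂τ), giving τ_opt = ln(k₂/k₁)/(k₂−k₁).
= ln(0.0477/0.0921)/(0.0477−0.0921) = ln(0.5179)/-0.04440 = -0.6579/-0.04440 = 14.8 min.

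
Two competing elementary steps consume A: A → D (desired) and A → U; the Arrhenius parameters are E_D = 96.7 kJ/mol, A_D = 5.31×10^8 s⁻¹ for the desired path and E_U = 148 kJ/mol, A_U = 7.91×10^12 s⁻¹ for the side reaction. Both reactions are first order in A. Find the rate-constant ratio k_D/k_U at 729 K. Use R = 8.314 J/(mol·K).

Since both paths have the same order in A, the concentration cancels and S_{D/U} = k_D/k_U = (A_D/A_U)·exp[(E_U−E_D)/(RT)].
(E_U−E_D)/(RT) = (148−96.7)×10³/(8.314×729) = 51300/6061 = 8.464.
k_D/k_U = (5.31×10^8/7.91×10^12)·exp(8.464) = 6.713×10^-5 × 4741 = 0.318.
Since E_D < E_U, lowering the temperature improves selectivity toward D.

0.318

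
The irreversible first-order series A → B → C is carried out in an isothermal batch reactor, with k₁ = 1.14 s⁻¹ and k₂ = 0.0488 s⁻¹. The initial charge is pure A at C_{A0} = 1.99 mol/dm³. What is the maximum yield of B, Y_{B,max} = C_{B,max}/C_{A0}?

Evaluating C_B at t_opt = ln(k₂/k₁)/(k₂−k₁) gives C_{B,max}/C_{A0} = (k₁/k₂)^[k₂/(k₂−k₁)].
= (1.14/0.0488)^(0.0488/(0.0488−1.14)) = (23.36)^(-0.04472) = 0.8686.

0.869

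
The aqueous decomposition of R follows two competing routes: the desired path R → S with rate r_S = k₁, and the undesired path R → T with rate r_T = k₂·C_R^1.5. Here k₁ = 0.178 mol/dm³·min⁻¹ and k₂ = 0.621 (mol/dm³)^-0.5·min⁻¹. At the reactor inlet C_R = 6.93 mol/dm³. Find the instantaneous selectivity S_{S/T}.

0.0157

S_{S/T} = r_S/r_T = (k₁)/(k₂·C_R^1.5) = (k₁/k₂)·C_R^-1.5.
= (0.178) / (0.621×6.930^1.5) = 0.1780/11.33 = 0.0157.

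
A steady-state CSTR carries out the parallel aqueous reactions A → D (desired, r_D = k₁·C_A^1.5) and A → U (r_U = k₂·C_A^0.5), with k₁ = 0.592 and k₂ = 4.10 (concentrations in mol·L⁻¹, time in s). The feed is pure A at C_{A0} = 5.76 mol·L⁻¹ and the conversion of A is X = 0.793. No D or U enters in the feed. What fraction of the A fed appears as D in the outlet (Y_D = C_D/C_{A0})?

0.116

Exit C_A = C_{A0}(1−X) = 5.76×0.207 = 1.192 mol·L⁻¹.
In a CSTR the entire volume is at exit conditions, so r_D = 0.592×1.192^1.5 = 0.7707 and r_U = 4.10×1.192^0.5 = 4.477.
Fraction of consumed A going to D: r_D/(r_D+r_U) = 0.1469.
C_D = 0.1469·C_{A0}·X = 0.1469×5.76×0.793 = 0.671 mol·L⁻¹; Y_D = C_D/C_{A0} = 0.116.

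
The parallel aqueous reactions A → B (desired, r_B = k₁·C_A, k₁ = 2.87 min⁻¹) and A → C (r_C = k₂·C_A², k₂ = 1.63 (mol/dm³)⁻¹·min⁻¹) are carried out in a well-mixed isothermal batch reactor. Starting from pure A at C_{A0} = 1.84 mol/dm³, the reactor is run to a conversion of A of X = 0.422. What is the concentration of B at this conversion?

C_A = C_{A0}(1−X) = 1.064 mol/dm³.
Along a PFR/batch, dC_B/dC_A = −r_B/(r_B+r_C) = −k₁/(k₁+k₂·C_A).
Integrating from C_{A0} to C_A: C_B = (2.87/1.63)·ln[(2.87+1.63·1.84)/(2.87+1.63·1.06)] = 1.761·ln(5.869/4.604) = 0.4277 mol/dm³.

0.428 mol/dm³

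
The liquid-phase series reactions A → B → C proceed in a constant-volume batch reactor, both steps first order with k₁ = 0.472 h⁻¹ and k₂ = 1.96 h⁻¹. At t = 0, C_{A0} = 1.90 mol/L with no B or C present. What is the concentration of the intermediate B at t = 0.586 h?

0.266 mol/L

The intermediate concentration in a first-order A→B→C sequence is C_B = k₁C_{A0}(e^(−k₁t) − e^(−k₂t))/(k₂−k₁).
e^(−k₁t) = e^(−0.472×0.586) = e^(−0.2766) = 0.7584; e^(−k₂t) = e^(−1.149) = 0.3171.
C_B = 0.472×1.90/(1.96−0.472) × (0.7584−0.3171) = 0.6027×0.4413 = 0.2659 mol/L.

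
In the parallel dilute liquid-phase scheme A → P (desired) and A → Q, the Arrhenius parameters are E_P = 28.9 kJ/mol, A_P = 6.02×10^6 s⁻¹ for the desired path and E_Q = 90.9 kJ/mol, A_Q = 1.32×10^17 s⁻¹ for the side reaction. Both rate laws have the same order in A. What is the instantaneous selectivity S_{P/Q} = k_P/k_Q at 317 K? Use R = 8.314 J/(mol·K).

0.751

With equal orders, S_{P/Q} = k_P/k_Q = (A_P/A_Q)·exp[(E_Q−E_P)/(RT)].
(E_Q−E_P)/(RT) = (90.9−28.9)×10³/(8.314×317) = 62000/2636 = 23.52.
k_P/k_Q = (6.02×10^6/1.32×10^17)·exp(23.52) = 4.561×10^-11 × 1.647×10^10 = 0.751.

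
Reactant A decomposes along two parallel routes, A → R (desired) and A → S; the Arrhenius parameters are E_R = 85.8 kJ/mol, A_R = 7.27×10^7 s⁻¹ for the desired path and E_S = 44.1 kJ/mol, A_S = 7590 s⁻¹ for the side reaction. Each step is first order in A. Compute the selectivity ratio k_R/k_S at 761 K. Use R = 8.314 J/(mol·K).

Since both paths have the same order in A, the concentration cancels and S_{R/S} = k_R/k_S = (A_R/A_S)·exp[(E_S−E_R)/(RT)].
(E_S−E_R)/(RT) = (44.1−85.8)×10³/(8.314×761) = -41700/6327 = -6.591.
k_R/k_S = (7.27×10^7/7590)·exp(-6.591) = 9578 × 0.001373 = 13.1.
Since E_R > E_S, raising the temperature improves selectivity toward R.

13.1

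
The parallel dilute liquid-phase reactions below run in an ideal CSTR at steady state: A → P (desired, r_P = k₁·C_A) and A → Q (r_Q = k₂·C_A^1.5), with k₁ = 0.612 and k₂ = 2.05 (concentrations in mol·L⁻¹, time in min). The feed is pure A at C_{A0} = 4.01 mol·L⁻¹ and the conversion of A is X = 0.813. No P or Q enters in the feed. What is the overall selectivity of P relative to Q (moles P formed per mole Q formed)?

Exit C_A = C_{A0}(1−X) = 4.01×0.187 = 0.7499 mol·L⁻¹.
In a CSTR the entire volume is at exit conditions, so r_P = 0.612×0.7499 = 0.4589 and r_Q = 2.05×0.7499^1.5 = 1.331.
Overall selectivity = C_P/C_Q = r_Pτ/(r_Qτ) = r_P/r_Q = 0.345.

0.345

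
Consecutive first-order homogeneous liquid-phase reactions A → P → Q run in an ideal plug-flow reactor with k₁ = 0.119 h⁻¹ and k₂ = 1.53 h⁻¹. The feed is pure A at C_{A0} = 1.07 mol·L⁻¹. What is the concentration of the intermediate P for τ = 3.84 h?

0.0569 mol·L⁻¹

Solving the coupled first-order balances gives C_P(τ) = [k₁/(k₂−k₁)]·C_{A0}·(e^(−k₁τ) − e^(−k₂τ)).
e^(−k₁τ) = e^(−0.119×3.84) = e^(−0.4570) = 0.6332; e^(−k₂τ) = e^(−5.875) = 0.002808.
C_P = 0.119×1.07/(1.53−0.119) × (0.6332−0.002808) = 0.09024×0.6304 = 0.05689 mol·L⁻¹.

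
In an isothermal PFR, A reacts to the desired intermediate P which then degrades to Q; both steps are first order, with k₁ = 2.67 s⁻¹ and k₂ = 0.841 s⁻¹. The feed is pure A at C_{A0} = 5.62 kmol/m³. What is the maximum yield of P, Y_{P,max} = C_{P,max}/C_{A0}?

0.588

Evaluating C_P at τ_opt = ln(k₂/k₁)/(k₂−k₁) gives C_{P,max}/C_{A0} = (k₁/k₂)^[k₂/(k₂−k₁)].
= (2.67/0.841)^(0.841/(0.841−2.67)) = (3.175)^(-0.4598) = 0.5879.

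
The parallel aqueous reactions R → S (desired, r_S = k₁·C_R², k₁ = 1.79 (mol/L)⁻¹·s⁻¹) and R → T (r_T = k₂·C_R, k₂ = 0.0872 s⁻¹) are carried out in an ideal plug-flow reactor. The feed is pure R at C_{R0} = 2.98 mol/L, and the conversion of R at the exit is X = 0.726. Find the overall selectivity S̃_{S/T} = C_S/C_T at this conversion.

34.4

C_R = C_{R0}(1−X) = 0.8165 mol/L.
Along a PFR/batch, dC_T/dC_R = −r_T/(r_S+r_T) = −k₂/(k₂+k₁·C_R).
Integrating from C_{R0} to C_R: C_T = (0.0872/1.79)·ln[(0.0872+1.79·2.98)/(0.0872+1.79·0.817)] = 0.04872·ln(5.421/1.549) = 0.06103 mol/L.
Then C_S = (C_{R0}−C_R) − C_T = 2.163 − 0.06103 = 2.102 mol/L.
S̃_{S/T} = C_S/C_T = 2.102/0.06103 = 34.4.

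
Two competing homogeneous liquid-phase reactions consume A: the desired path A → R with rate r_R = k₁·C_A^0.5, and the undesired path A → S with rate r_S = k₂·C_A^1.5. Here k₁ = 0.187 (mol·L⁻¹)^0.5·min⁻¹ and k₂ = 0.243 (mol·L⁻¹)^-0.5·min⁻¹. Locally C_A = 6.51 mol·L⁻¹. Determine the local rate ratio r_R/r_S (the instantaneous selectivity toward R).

S_{R/S} = r_R/r_S = (k₁·C_A^0.5)/(k₂·C_A^1.5) = (k₁/k₂)·C_A⁻¹.
= (0.187×6.510^0.5) / (0.243×6.510^1.5) = 0.4771/4.036 = 0.118.
The undesired path is higher order in A, so low C_A (CSTR or dilute feed) favours R.

0.118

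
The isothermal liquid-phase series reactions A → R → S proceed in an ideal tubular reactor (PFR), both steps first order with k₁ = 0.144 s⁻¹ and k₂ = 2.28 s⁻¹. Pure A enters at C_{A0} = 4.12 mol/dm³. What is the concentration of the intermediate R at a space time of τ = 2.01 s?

0.205 mol/dm³

The intermediate concentration in a first-order A→B→C sequence is C_R = k₁C_{A0}(e^(−k₁τ) − e^(−k₂τ))/(k₂−k₁).
e^(−k₁τ) = e^(−0.144×2.01) = e^(−0.2894) = 0.7487; e^(−k₂τ) = e^(−4.583) = 0.01023.
C_R = 0.144×4.12/(2.28−0.144) × (0.7487−0.01023) = 0.2778×0.7385 = 0.2051 mol/dm³.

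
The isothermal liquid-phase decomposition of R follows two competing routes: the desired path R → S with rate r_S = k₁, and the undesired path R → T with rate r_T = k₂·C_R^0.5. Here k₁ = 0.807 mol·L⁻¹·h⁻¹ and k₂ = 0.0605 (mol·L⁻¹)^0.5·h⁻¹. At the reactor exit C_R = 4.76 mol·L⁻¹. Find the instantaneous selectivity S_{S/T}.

S_{S/T} = r_S/r_T = (k₁)/(k₂·C_R^0.5) = (k₁/k₂)·C_R^-0.5.
= (0.807) / (0.0605×4.760^0.5) = 0.8070/0.1320 = 6.11.
The undesired path is higher order in R, so low C_R (CSTR or dilute feed) favours S.

6.11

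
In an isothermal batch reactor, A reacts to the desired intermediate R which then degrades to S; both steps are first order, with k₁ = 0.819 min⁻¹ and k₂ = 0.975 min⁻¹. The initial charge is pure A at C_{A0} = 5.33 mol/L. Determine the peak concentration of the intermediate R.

1.79 mol/L

At the optimum, C_{R,max}/C_{A0} = (k₁/k₂)^[k₂/(k₂−k₁)].
= (0.819/0.975)^(0.975/(0.975−0.819)) = (0.8400)^(6.250) = 0.3363.
C_{R,max} = 0.3363×5.33 = 1.79 mol/L.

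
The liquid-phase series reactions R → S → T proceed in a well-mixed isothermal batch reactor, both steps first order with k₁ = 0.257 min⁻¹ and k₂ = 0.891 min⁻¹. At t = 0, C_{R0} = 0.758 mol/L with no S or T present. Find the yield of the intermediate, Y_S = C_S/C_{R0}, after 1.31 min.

Solving the coupled first-order balances gives C_S(t) = [k₁/(k₂−k₁)]·C_{R0}·(e^(−k₁t) − e^(−k₂t)).
e^(−k₁t) = e^(−0.257×1.31) = e^(−0.3367) = 0.7141; e^(−k₂t) = e^(−1.167) = 0.3112.
C_S = 0.257×0.758/(0.891−0.257) × (0.7141−0.3112) = 0.3073×0.4029 = 0.1238 mol/L.
Y_S = C_S/C_{R0} = 0.1238/0.758 = 0.163.

0.163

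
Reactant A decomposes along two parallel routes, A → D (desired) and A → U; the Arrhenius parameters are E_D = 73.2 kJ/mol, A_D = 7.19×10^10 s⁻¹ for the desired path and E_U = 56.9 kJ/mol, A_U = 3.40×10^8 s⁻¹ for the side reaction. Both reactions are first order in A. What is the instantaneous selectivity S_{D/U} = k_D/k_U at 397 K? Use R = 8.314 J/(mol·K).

1.52

k_D/k_U = (A_D/A_U)·exp[−(E_D−E_U)/(RT)] = (A_D/A_U)·exp[(E_U−E_D)/(RT)].
(E_U−E_D)/(RT) = (56.9−73.2)×10³/(8.314×397) = -16300/3301 = -4.938.
k_D/k_U = (7.19×10^10/3.40×10^8)·exp(-4.938) = 211.5 × 0.007166 = 1.52.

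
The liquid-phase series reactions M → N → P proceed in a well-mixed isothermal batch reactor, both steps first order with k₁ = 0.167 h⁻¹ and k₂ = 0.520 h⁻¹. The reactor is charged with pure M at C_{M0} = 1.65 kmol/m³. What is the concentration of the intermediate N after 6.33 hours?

0.242 kmol/m³

For first-order series with pure M initially, C_N(t) = k₁C_{M0}/(k₂−k₁)·(e^(−k₁t) − e^(−k₂t)).
e^(−k₁t) = e^(−0.167×6.33) = e^(−1.057) = 0.3475; e^(−k₂t) = e^(−3.292) = 0.03719.
C_N = 0.167×1.65/(0.520−0.167) × (0.3475−0.03719) = 0.7806×0.3103 = 0.2422 kmol/m³.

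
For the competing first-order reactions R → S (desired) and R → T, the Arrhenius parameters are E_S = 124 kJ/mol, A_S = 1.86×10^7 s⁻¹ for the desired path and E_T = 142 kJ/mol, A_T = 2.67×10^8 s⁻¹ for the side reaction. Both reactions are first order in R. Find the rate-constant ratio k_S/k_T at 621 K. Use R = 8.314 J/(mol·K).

Since both paths have the same order in R, the concentration cancels and S_{S/T} = k_S/k_T = (A_S/A_T)·exp[(E_T−E_S)/(RT)].
(E_T−E_S)/(RT) = (142−124)×10³/(8.314×621) = 18000/5163 = 3.486.
k_S/k_T = (1.86×10^7/2.67×10^8)·exp(3.486) = 0.06966 × 32.67 = 2.28.
Since E_S < E_T, lowering the temperature improves selectivity toward S.

2.28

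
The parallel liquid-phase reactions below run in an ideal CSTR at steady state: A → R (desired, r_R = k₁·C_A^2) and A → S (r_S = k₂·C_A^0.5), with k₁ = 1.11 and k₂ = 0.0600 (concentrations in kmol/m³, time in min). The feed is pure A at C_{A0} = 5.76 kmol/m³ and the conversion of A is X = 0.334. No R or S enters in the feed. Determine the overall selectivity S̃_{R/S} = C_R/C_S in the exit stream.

139

Exit C_A = C_{A0}(1−X) = 5.76×0.666 = 3.836 kmol/m³.
Rates in a CSTR are evaluated at the outlet concentration: r_R = 1.11×3.836^2 = 16.33, r_S = 0.0600×3.836^0.5 = 0.1175.
Overall selectivity = C_R/C_S = r_Rτ/(r_Sτ) = r_R/r_S = 139.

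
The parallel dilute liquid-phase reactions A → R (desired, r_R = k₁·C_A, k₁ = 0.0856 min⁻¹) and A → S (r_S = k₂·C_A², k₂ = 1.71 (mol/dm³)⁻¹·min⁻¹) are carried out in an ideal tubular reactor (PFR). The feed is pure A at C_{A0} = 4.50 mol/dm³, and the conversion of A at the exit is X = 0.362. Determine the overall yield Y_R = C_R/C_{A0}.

C_A = C_{A0}(1−X) = 2.871 mol/dm³.
Along a PFR/batch, dC_R/dC_A = −r_R/(r_R+r_S) = −k₁/(k₁+k₂·C_A).
Integrating from C_{A0} to C_A: C_R = (0.0856/1.71)·ln[(0.0856+1.71·4.50)/(0.0856+1.71·2.87)] = 0.05006·ln(7.781/4.995) = 0.02219 mol/dm³.
Y_R = C_R/C_{A0} = 0.02219/4.50 = 0.00493.

0.00493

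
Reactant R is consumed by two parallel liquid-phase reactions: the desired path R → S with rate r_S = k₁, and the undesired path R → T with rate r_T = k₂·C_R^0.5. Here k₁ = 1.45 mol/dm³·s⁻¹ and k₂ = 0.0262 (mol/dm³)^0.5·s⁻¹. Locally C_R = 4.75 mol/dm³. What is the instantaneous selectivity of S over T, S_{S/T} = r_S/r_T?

25.4

S_{S/T} = r_S/r_T = (k₁)/(k₂·C_R^0.5) = (k₁/k₂)·C_R^-0.5.
= (1.45) / (0.0262×4.750^0.5) = 1.450/0.05710 = 25.4.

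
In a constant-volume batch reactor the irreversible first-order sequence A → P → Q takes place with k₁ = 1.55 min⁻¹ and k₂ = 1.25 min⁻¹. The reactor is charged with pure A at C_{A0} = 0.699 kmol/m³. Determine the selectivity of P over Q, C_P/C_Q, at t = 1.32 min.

0.594

Solving the coupled first-order balances gives C_P(t) = [k₁/(k₂−k₁)]·C_{A0}·(e^(−k₁t) − e^(−k₂t)).
e^(−k₁t) = e^(−1.55×1.32) = e^(−2.046) = 0.1293; e^(−k₂t) = e^(−1.650) = 0.1920.
C_P = 1.55×0.699/(1.25−1.55) × (0.1293−0.1920) = (-3.611)×(-0.06280) = 0.2268 kmol/m³.
C_A = C_{A0}e^(−k₁t) = 0.09035 kmol/m³, so C_Q = C_{A0}−C_A−C_P = 0.3819 kmol/m³; C_P/C_Q = 0.594.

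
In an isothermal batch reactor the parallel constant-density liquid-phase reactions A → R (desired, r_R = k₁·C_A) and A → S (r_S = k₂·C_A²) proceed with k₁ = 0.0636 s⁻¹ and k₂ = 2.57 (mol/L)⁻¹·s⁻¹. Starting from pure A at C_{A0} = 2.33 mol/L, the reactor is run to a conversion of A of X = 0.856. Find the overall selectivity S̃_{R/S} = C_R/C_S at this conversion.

C_A = C_{A0}(1−X) = 0.3355 mol/L.
Along a PFR/batch, dC_R/dC_A = −r_R/(r_R+r_S) = −k₁/(k₁+k₂·C_A).
Integrating from C_{A0} to C_A: C_R = (0.0636/2.57)·ln[(0.0636+2.57·2.33)/(0.0636+2.57·0.336)] = 0.02475·ln(6.052/0.9259) = 0.04646 mol/L.
C_S = (C_{A0}−C_A)−C_R = 1.948 mol/L; S̃_{R/S} = 0.04646/1.948 = 0.0238.

0.0238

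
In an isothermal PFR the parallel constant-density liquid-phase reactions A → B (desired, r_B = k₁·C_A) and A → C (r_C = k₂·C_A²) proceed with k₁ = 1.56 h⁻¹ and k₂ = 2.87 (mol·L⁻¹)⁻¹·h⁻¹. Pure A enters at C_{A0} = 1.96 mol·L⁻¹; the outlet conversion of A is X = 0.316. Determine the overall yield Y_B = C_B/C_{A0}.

C_A = C_{A0}(1−X) = 1.341 mol·L⁻¹.
Along a PFR/batch, dC_B/dC_A = −r_B/(r_B+r_C) = −k₁/(k₁+k₂·C_A).
Integrating from C_{A0} to C_A: C_B = (1.56/2.87)·ln[(1.56+2.87·1.96)/(1.56+2.87·1.34)] = 0.5436·ln(7.185/5.408) = 0.1545 mol·L⁻¹.
Y_B = C_B/C_{A0} = 0.1545/1.96 = 0.0788.

0.0788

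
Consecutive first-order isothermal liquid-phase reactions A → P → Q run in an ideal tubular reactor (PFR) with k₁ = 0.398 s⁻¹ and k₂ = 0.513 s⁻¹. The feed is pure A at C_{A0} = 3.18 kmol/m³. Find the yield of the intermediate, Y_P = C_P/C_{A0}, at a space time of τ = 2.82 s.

0.312

For first-order series with pure A initially, C_P(τ) = k₁C_{A0}/(k₂−k₁)·(e^(−k₁τ) − e^(−k₂τ)).
e^(−k₁τ) = e^(−0.398×2.82) = e^(−1.122) = 0.3255; e^(−k₂τ) = e^(−1.447) = 0.2354.
C_P = 0.398×3.18/(0.513−0.398) × (0.3255−0.2354) = 11.01×0.09016 = 0.9922 kmol/m³.
Y_P = C_P/C_{A0} = 0.9922/3.18 = 0.312.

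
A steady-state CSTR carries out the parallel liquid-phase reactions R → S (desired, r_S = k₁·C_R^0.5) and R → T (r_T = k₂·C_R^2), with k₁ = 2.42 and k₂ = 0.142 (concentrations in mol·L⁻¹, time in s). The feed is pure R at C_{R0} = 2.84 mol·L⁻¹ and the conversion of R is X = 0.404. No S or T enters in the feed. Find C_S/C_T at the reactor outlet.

Exit C_R = C_{R0}(1−X) = 2.84×0.596 = 1.693 mol·L⁻¹.
Rates in a CSTR are evaluated at the outlet concentration: r_S = 2.42×1.693^0.5 = 3.148, r_T = 0.142×1.693^2 = 0.4068.
Overall selectivity = C_S/C_T = r_Sτ/(r_Tτ) = r_S/r_T = 7.74.

7.74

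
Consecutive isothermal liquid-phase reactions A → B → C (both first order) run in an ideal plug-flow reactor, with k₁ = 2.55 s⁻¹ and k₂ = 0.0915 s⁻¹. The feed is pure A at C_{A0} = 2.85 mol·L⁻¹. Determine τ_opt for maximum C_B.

1.35 s

The intermediate peaks when r₁ = r₂, i.e. k₁e^(−k₁τ) = k₂e^(−k₂τ), giving τ_opt = ln(k₂/k₁)/(k₂−k₁).
= ln(0.0915/2.55)/(0.0915−2.55) = ln(0.03588)/-2.458 = -3.328/-2.458 = 1.35 s.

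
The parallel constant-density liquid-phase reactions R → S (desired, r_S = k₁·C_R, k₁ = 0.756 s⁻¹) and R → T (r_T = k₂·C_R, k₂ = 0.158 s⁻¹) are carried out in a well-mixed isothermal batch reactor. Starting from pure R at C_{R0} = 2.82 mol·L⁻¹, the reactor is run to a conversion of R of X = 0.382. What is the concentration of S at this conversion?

C_R = C_{R0}(1−X) = 1.743 mol·L⁻¹.
Both paths are first order in R, so the instantaneous fraction to S is constant: dC_S/d(−C_R) = k₁/(k₁+k₂) = 0.8271.
C_S = 0.8271·(C_{R0}−C_R) = 0.8271×1.077 = 0.891 mol·L⁻¹.

0.891 mol·L⁻¹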